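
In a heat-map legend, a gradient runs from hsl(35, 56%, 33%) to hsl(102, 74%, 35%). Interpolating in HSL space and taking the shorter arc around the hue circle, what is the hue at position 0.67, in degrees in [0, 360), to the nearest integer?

80

Hue arc: Δh = 102 − 35 = 67° (|Δh| ≤ 180, already the shorter path).
H = 35 + 0.67 × (67) = 79.89 → 80°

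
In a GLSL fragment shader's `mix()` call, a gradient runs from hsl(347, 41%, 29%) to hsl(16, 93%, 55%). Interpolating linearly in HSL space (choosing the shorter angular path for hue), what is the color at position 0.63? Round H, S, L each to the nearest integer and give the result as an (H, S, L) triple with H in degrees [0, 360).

(5, 74, 45)

Hue: 16 − 347 = -331°, but |-331| > 180 so the shorter arc goes the other way: Δh = -331 + 360 = 29°.
H = 347 + 0.63 × (29) = 365.27 → 365 → 365 mod 360 = 5°
S = 41 + 0.63 × (93 − 41) = 73.76 → 74%
L = 29 + 0.63 × (55 − 29) = 45.38 → 45%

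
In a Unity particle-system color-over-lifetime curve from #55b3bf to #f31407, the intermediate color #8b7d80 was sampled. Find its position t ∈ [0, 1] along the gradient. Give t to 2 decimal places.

Invert the lerp on the B channel (largest span, 184): t = (128 − 191) / (7 − 191) = -63/-184 = 0.34239.
Check on R: (139 − 85)/(243 − 85) = 0.3418 ✓

0.34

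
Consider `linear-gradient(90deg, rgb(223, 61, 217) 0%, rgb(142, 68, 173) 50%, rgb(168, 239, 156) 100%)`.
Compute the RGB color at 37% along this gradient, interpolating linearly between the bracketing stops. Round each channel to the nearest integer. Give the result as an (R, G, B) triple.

(163, 66, 184)

37% lies between the 0% and 50% stops, so the local fraction is t = (37 − 0)/(50 − 0) = 37/50 ≈ 0.74.
R = 223 + 0.74 × (142 − 223) = 163.06 → 163
G = 61 + 0.74 × (68 − 61) = 66.18 → 66
B = 217 + 0.74 × (173 − 217) = 184.44 → 184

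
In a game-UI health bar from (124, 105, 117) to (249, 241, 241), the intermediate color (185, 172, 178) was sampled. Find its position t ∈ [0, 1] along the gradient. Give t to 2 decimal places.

0.49

Invert the lerp on the G channel (largest span, 136): t = (172 − 105) / (241 − 105) = 67/136 = 0.49265.
Check on R: (185 − 124)/(249 − 124) = 0.488 ✓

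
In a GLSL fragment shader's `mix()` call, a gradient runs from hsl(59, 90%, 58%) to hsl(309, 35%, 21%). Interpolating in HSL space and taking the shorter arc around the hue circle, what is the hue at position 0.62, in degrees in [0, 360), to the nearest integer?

Hue: 309 − 59 = 250°, but |250| > 180 so the shorter arc goes the other way: Δh = 250 − 360 = -110°.
H = 59 + 0.62 × (-110) = -9.2 → -9 → -9 mod 360 = 351°

351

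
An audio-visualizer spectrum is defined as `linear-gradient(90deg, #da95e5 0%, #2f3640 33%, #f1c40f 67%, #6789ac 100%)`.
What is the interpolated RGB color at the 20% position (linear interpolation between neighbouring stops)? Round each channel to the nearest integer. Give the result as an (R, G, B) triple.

20% lies between the 0% and 33% stops, so the local fraction is t = (20 − 0)/(33 − 0) = 20/33 ≈ 0.6061.
#da95e5 → (218, 149, 229); #2f3640 → (47, 54, 64).
R = 218 + 0.6061 × (47 − 218) = 114.357 → 114
G = 149 + 0.6061 × (54 − 149) = 91.421 → 91
B = 229 + 0.6061 × (64 − 229) = 128.994 → 129

(114, 91, 129)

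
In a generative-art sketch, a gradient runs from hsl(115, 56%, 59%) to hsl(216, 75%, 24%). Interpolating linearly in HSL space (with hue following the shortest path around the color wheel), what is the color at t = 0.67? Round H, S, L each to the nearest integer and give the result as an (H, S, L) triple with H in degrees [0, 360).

Hue arc: Δh = 216 − 115 = 101° (|Δh| ≤ 180, already the shorter path).
H = 115 + 0.67 × (101) = 182.67 → 183°
S = 56 + 0.67 × (75 − 56) = 68.73 → 69%
L = 59 + 0.67 × (24 − 59) = 35.55 → 36%

(183, 69, 36)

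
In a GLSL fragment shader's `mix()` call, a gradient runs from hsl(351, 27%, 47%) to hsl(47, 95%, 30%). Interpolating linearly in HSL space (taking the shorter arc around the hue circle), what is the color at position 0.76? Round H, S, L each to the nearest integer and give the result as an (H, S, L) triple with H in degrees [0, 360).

Hue: 47 − 351 = -304°, but |-304| > 180 so the shorter arc goes the other way: Δh = -304 + 360 = 56°.
H = 351 + 0.76 × (56) = 393.56 → 394 → 394 mod 360 = 34°
S = 27 + 0.76 × (95 − 27) = 78.68 → 79%
L = 47 + 0.76 × (30 − 47) = 34.08 → 34%

(34, 79, 34)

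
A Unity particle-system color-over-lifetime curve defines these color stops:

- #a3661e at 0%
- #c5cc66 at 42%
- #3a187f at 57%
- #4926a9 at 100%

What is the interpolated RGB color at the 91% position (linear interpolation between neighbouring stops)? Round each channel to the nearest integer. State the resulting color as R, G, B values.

91% lies between the 57% and 100% stops, so the local fraction is t = (91 − 57)/(100 − 57) = 34/43 ≈ 0.7907.
#3a187f → (58, 24, 127); #4926a9 → (73, 38, 169).
R = 58 + 0.7907 × (73 − 58) = 69.861 → 70
G = 24 + 0.7907 × (38 − 24) = 35.07 → 35
B = 127 + 0.7907 × (169 − 127) = 160.209 → 160

(70, 35, 160)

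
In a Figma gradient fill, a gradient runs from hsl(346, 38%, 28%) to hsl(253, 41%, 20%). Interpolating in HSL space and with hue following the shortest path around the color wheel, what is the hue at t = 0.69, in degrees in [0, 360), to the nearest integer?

282

Hue arc: Δh = 253 − 346 = -93° (|Δh| ≤ 180, already the shorter path).
H = 346 + 0.69 × (-93) = 281.83 → 282°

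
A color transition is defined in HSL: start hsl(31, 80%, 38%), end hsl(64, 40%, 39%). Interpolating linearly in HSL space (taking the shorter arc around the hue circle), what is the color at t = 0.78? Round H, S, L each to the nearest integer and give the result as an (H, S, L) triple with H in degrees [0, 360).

Hue arc: Δh = 64 − 31 = 33° (|Δh| ≤ 180, already the shorter path).
H = 31 + 0.78 × (33) = 56.74 → 57°
S = 80 + 0.78 × (40 − 80) = 48.8 → 49%
L = 38 + 0.78 × (39 − 38) = 38.78 → 39%

(57, 49, 39)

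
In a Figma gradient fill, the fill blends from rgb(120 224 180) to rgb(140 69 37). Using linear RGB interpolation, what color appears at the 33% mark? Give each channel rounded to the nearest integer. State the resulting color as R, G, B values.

33% corresponds to t = 0.33.
R = 120 + 0.33 × (140 − 120) = 120 + 0.33 × 20 = 126.6 → 127
G = 224 + 0.33 × (69 − 224) = 224 + 0.33 × -155 = 172.85 → 173
B = 180 + 0.33 × (37 − 180) = 180 + 0.33 × -143 = 132.81 → 133

(127, 173, 133)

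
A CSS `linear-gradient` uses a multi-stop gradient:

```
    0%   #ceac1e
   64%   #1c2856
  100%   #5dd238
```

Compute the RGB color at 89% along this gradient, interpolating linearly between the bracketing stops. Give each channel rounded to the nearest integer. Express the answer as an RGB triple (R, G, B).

89% lies between the 64% and 100% stops, so the local fraction is t = (89 − 64)/(100 − 64) = 25/36 ≈ 0.6944.
#1c2856 → (28, 40, 86); #5dd238 → (93, 210, 56).
R = 28 + 0.6944 × (93 − 28) = 73.136 → 73
G = 40 + 0.6944 × (210 − 40) = 158.048 → 158
B = 86 + 0.6944 × (56 − 86) = 65.168 → 65

(73, 158, 65)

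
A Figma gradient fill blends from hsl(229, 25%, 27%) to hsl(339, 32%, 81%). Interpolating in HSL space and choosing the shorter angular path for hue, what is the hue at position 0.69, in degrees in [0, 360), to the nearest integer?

Hue arc: Δh = 339 − 229 = 110° (|Δh| ≤ 180, already the shorter path).
H = 229 + 0.69 × (110) = 304.9 → 305°

305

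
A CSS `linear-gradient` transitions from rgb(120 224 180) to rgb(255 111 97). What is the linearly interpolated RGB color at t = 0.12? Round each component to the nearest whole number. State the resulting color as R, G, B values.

(136, 210, 170)

R = 120 + 0.12 × (255 − 120) = 120 + 0.12 × 135 = 136.2 → 136
G = 224 + 0.12 × (111 − 224) = 224 + 0.12 × -113 = 210.44 → 210
B = 180 + 0.12 × (97 − 180) = 180 + 0.12 × -83 = 170.04 → 170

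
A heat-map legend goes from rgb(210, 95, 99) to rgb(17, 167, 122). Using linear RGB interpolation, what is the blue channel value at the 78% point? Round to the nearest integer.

B = 99 + 0.78 × (122 − 99) = 116.94 → 117

117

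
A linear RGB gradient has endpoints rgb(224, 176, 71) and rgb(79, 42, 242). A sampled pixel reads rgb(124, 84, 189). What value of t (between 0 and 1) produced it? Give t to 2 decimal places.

Invert the lerp on the B channel (largest span, 171): t = (189 − 71) / (242 − 71) = 118/171 = 0.69006.
Check on R: (124 − 224)/(79 − 224) = 0.6897 ✓

0.69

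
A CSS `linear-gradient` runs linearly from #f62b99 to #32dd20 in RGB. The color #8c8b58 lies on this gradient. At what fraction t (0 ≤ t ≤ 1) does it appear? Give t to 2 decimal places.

Invert the lerp on the R channel (largest span, 196): t = (140 − 246) / (50 − 246) = -106/-196 = 0.54082.
Check on G: (139 − 43)/(221 − 43) = 0.5393 ✓

0.54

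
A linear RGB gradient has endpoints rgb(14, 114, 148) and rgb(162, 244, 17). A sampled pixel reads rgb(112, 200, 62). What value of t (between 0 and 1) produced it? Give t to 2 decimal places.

0.66

Invert the lerp on the R channel (largest span, 148): t = (112 − 14) / (162 − 14) = 98/148 = 0.66216.
Check on G: (200 − 114)/(244 − 114) = 0.6615 ✓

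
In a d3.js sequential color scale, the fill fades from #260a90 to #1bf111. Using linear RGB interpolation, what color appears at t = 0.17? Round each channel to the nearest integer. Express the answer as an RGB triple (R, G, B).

#260a90 → (38, 10, 144); #1bf111 → (27, 241, 17).
R = 38 + 0.17 × (27 − 38) = 38 + 0.17 × -11 = 36.13 → 36
G = 10 + 0.17 × (241 − 10) = 10 + 0.17 × 231 = 49.27 → 49
B = 144 + 0.17 × (17 − 144) = 144 + 0.17 × -127 = 122.41 → 122
So the blended color is (36, 49, 122), about #24317a.

(36, 49, 122)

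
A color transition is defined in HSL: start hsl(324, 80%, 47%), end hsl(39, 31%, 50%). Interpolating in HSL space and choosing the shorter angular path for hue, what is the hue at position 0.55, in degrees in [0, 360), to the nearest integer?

5

Hue: 39 − 324 = -285°, but |-285| > 180 so the shorter arc goes the other way: Δh = -285 + 360 = 75°.
H = 324 + 0.55 × (75) = 365.25 → 365 → 365 mod 360 = 5°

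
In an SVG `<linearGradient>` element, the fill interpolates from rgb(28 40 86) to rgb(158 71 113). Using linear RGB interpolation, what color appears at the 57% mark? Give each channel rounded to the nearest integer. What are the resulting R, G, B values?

(102, 58, 101)

57% corresponds to t = 0.57.
R = 28 + 0.57 × (158 − 28) = 28 + 0.57 × 130 = 102.1 → 102
G = 40 + 0.57 × (71 − 40) = 40 + 0.57 × 31 = 57.67 → 58
B = 86 + 0.57 × (113 − 86) = 86 + 0.57 × 27 = 101.39 → 101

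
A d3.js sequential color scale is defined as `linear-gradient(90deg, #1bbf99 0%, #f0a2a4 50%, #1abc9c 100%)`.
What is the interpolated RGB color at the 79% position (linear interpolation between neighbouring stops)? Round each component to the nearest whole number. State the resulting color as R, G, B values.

(116, 177, 159)

79% lies between the 50% and 100% stops, so the local fraction is t = (79 − 50)/(100 − 50) = 29/50 ≈ 0.58.
#f0a2a4 → (240, 162, 164); #1abc9c → (26, 188, 156).
R = 240 + 0.58 × (26 − 240) = 115.88 → 116
G = 162 + 0.58 × (188 − 162) = 177.08 → 177
B = 164 + 0.58 × (156 − 164) = 159.36 → 159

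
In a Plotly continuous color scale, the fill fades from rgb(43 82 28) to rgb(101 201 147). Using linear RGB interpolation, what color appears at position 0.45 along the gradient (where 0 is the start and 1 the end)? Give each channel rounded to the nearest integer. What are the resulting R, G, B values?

R = 43 + 0.45 × (101 − 43) = 43 + 0.45 × 58 = 69.1 → 69
G = 82 + 0.45 × (201 − 82) = 82 + 0.45 × 119 = 135.55 → 136
B = 28 + 0.45 × (147 − 28) = 28 + 0.45 × 119 = 81.55 → 82

(69, 136, 82)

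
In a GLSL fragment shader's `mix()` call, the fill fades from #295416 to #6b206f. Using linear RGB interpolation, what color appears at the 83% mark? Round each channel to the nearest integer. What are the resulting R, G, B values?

(96, 41, 96)

#295416 → (41, 84, 22); #6b206f → (107, 32, 111).
83% corresponds to t = 0.83.
R = 41 + 0.83 × (107 − 41) = 41 + 0.83 × 66 = 95.78 → 96
G = 84 + 0.83 × (32 − 84) = 84 + 0.83 × -52 = 40.84 → 41
B = 22 + 0.83 × (111 − 22) = 22 + 0.83 × 89 = 95.87 → 96
So the blended color is (96, 41, 96), about #602960.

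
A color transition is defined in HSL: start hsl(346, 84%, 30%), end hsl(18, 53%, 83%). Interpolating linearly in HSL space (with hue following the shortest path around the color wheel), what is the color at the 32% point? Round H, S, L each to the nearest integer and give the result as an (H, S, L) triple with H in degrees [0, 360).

(356, 74, 47)

Hue: 18 − 346 = -328°, but |-328| > 180 so the shorter arc goes the other way: Δh = -328 + 360 = 32°.
H = 346 + 0.32 × (32) = 356.24 → 356°
S = 84 + 0.32 × (53 − 84) = 74.08 → 74%
L = 30 + 0.32 × (83 − 30) = 46.96 → 47%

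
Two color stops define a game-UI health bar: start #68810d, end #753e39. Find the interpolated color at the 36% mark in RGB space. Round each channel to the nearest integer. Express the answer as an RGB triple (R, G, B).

(109, 105, 29)

#68810d → (104, 129, 13); #753e39 → (117, 62, 57).
36% corresponds to t = 0.36.
R = 104 + 0.36 × (117 − 104) = 104 + 0.36 × 13 = 108.68 → 109
G = 129 + 0.36 × (62 − 129) = 129 + 0.36 × -67 = 104.88 → 105
B = 13 + 0.36 × (57 − 13) = 13 + 0.36 × 44 = 28.84 → 29
So the blended color is (109, 105, 29), about #6d691d.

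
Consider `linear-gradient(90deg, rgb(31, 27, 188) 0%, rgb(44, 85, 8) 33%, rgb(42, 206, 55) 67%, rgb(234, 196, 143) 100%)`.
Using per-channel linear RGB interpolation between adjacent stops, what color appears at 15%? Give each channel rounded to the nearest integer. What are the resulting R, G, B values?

15% lies between the 0% and 33% stops, so the local fraction is t = (15 − 0)/(33 − 0) = 15/33 ≈ 0.4545.
R = 31 + 0.4545 × (44 − 31) = 36.909 → 37
G = 27 + 0.4545 × (85 − 27) = 53.361 → 53
B = 188 + 0.4545 × (8 − 188) = 106.19 → 106

(37, 53, 106)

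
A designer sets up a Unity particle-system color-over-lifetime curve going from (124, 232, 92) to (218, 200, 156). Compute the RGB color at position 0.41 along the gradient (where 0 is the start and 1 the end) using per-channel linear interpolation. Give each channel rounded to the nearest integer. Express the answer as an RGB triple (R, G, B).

R = 124 + 0.41 × (218 − 124) = 124 + 0.41 × 94 = 162.54 → 163
G = 232 + 0.41 × (200 − 232) = 232 + 0.41 × -32 = 218.88 → 219
B = 92 + 0.41 × (156 − 92) = 92 + 0.41 × 64 = 118.24 → 118

(163, 219, 118)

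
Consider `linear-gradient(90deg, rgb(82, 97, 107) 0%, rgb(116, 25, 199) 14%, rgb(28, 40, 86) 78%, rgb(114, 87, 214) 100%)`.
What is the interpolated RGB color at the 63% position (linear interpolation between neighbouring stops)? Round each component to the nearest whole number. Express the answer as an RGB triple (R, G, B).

(49, 36, 112)

63% lies between the 14% and 78% stops, so the local fraction is t = (63 − 14)/(78 − 14) = 49/64 ≈ 0.7656.
R = 116 + 0.7656 × (28 − 116) = 48.627 → 49
G = 25 + 0.7656 × (40 − 25) = 36.484 → 36
B = 199 + 0.7656 × (86 − 199) = 112.487 → 112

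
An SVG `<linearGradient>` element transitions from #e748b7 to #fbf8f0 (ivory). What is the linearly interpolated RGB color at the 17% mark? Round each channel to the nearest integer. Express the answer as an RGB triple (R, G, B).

(234, 102, 193)

#e748b7 → (231, 72, 183); #fbf8f0 → (251, 248, 240).
17% corresponds to t = 0.17.
R = 231 + 0.17 × (251 − 231) = 231 + 0.17 × 20 = 234.4 → 234
G = 72 + 0.17 × (248 − 72) = 72 + 0.17 × 176 = 101.92 → 102
B = 183 + 0.17 × (240 − 183) = 183 + 0.17 × 57 = 192.69 → 193
So the blended color is (234, 102, 193), about #ea66c1.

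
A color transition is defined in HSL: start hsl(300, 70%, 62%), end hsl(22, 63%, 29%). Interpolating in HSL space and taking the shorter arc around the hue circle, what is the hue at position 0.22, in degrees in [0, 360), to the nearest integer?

Hue: 22 − 300 = -278°, but |-278| > 180 so the shorter arc goes the other way: Δh = -278 + 360 = 82°.
H = 300 + 0.22 × (82) = 318.04 → 318°

318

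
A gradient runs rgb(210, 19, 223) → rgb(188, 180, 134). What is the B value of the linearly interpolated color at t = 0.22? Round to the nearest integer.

B = 223 + 0.22 × (134 − 223) = 203.42 → 203

203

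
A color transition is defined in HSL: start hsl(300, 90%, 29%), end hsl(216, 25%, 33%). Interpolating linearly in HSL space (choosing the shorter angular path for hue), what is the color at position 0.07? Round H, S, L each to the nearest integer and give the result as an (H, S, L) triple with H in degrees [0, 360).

Hue arc: Δh = 216 − 300 = -84° (|Δh| ≤ 180, already the shorter path).
H = 300 + 0.07 × (-84) = 294.12 → 294°
S = 90 + 0.07 × (25 − 90) = 85.45 → 85%
L = 29 + 0.07 × (33 − 29) = 29.28 → 29%

(294, 85, 29)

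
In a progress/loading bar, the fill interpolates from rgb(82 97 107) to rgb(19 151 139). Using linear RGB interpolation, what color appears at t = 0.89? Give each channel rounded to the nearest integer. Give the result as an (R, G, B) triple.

R = 82 + 0.89 × (19 − 82) = 82 + 0.89 × -63 = 25.93 → 26
G = 97 + 0.89 × (151 − 97) = 97 + 0.89 × 54 = 145.06 → 145
B = 107 + 0.89 × (139 − 107) = 107 + 0.89 × 32 = 135.48 → 135

(26, 145, 135)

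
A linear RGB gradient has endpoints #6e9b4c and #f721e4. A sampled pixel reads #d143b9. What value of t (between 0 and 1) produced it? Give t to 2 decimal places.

0.72

Invert the lerp on the B channel (largest span, 152): t = (185 − 76) / (228 − 76) = 109/152 = 0.71711.
Check on R: (209 − 110)/(247 − 110) = 0.7226 ✓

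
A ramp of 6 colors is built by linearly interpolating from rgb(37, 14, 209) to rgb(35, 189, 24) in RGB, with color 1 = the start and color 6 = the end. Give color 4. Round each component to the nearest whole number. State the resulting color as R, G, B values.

(36, 119, 98)

With 6 swatches and endpoints inclusive, swatch 4 sits at t = (4 − 1)/(6 − 1) = 3/5 ≈ 0.6.
R = 37 + 0.6 × (35 − 37) = 35.8 → 36
G = 14 + 0.6 × (189 − 14) = 119 → 119
B = 209 + 0.6 × (24 − 209) = 98 → 98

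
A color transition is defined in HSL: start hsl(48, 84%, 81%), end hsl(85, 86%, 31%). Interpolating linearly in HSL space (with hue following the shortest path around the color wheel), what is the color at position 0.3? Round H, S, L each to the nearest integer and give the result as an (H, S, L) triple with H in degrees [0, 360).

Hue arc: Δh = 85 − 48 = 37° (|Δh| ≤ 180, already the shorter path).
H = 48 + 0.3 × (37) = 59.1 → 59°
S = 84 + 0.3 × (86 − 84) = 84.6 → 85%
L = 81 + 0.3 × (31 − 81) = 66 → 66%

(59, 85, 66)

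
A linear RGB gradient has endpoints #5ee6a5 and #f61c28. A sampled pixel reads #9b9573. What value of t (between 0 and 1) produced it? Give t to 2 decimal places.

0.40

Invert the lerp on the G channel (largest span, 202): t = (149 − 230) / (28 − 230) = -81/-202 = 0.40099.
Check on R: (155 − 94)/(246 − 94) = 0.4013 ✓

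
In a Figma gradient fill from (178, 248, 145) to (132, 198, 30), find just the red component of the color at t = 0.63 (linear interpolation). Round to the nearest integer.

149

R = 178 + 0.63 × (132 − 178) = 149.02 → 149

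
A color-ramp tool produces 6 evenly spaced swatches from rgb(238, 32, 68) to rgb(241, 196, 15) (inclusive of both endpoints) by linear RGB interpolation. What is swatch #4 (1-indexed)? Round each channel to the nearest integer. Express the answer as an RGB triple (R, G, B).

(240, 130, 36)

With 6 swatches and endpoints inclusive, swatch 4 sits at t = (4 − 1)/(6 − 1) = 3/5 ≈ 0.6.
R = 238 + 0.6 × (241 − 238) = 239.8 → 240
G = 32 + 0.6 × (196 − 32) = 130.4 → 130
B = 68 + 0.6 × (15 − 68) = 36.2 → 36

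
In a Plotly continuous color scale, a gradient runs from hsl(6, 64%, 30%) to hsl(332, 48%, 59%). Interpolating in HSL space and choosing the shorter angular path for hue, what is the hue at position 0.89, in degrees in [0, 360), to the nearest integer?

Hue: 332 − 6 = 326°, but |326| > 180 so the shorter arc goes the other way: Δh = 326 − 360 = -34°.
H = 6 + 0.89 × (-34) = -24.26 → -24 → -24 mod 360 = 336°

336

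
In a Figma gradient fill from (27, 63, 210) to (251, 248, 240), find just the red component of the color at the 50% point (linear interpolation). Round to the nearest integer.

R = 27 + 0.5 × (251 − 27) = 139 → 139

139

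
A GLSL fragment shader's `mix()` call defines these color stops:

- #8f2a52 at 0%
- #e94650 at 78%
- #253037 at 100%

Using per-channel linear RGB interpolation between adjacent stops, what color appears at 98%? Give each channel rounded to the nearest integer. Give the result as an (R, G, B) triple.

98% lies between the 78% and 100% stops, so the local fraction is t = (98 − 78)/(100 − 78) = 20/22 ≈ 0.9091.
#e94650 → (233, 70, 80); #253037 → (37, 48, 55).
R = 233 + 0.9091 × (37 − 233) = 54.816 → 55
G = 70 + 0.9091 × (48 − 70) = 50 → 50
B = 80 + 0.9091 × (55 − 80) = 57.273 → 57

(55, 50, 57)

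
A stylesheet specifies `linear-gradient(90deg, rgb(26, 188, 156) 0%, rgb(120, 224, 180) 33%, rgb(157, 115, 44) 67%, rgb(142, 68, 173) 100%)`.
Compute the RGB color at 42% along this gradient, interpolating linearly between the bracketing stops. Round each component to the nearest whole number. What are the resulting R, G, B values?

42% lies between the 33% and 67% stops, so the local fraction is t = (42 − 33)/(67 − 33) = 9/34 ≈ 0.2647.
R = 120 + 0.2647 × (157 − 120) = 129.794 → 130
G = 224 + 0.2647 × (115 − 224) = 195.148 → 195
B = 180 + 0.2647 × (44 − 180) = 144.001 → 144

(130, 195, 144)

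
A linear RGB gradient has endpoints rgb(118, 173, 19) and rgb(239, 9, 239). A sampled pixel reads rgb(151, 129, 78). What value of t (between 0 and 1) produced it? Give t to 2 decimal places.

Invert the lerp on the B channel (largest span, 220): t = (78 − 19) / (239 − 19) = 59/220 = 0.26818.
Check on R: (151 − 118)/(239 − 118) = 0.2727 ✓

0.27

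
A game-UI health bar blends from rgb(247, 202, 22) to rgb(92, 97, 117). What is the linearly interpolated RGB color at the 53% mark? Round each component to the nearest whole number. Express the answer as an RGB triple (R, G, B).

53% corresponds to t = 0.53.
R = 247 + 0.53 × (92 − 247) = 247 + 0.53 × -155 = 164.85 → 165
G = 202 + 0.53 × (97 − 202) = 202 + 0.53 × -105 = 146.35 → 146
B = 22 + 0.53 × (117 − 22) = 22 + 0.53 × 95 = 72.35 → 72

(165, 146, 72)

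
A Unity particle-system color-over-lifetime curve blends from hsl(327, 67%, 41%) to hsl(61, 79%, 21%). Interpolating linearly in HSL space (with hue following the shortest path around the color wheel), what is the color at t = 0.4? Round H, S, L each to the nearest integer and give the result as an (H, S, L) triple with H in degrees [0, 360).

(5, 72, 33)

Hue: 61 − 327 = -266°, but |-266| > 180 so the shorter arc goes the other way: Δh = -266 + 360 = 94°.
H = 327 + 0.4 × (94) = 364.6 → 365 → 365 mod 360 = 5°
S = 67 + 0.4 × (79 − 67) = 71.8 → 72%
L = 41 + 0.4 × (21 − 41) = 33 → 33%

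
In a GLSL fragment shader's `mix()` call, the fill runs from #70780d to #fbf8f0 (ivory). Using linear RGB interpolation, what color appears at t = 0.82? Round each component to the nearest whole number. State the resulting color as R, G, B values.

#70780d → (112, 120, 13); #fbf8f0 → (251, 248, 240).
R = 112 + 0.82 × (251 − 112) = 112 + 0.82 × 139 = 225.98 → 226
G = 120 + 0.82 × (248 − 120) = 120 + 0.82 × 128 = 224.96 → 225
B = 13 + 0.82 × (240 − 13) = 13 + 0.82 × 227 = 199.14 → 199

(226, 225, 199)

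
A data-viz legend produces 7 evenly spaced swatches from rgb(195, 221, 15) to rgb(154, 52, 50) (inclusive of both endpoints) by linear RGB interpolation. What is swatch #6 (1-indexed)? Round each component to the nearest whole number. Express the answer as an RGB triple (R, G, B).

With 7 swatches and endpoints inclusive, swatch 6 sits at t = (6 − 1)/(7 − 1) = 5/6 ≈ 0.8333.
R = 195 + 0.8333 × (154 − 195) = 160.835 → 161
G = 221 + 0.8333 × (52 − 221) = 80.172 → 80
B = 15 + 0.8333 × (50 − 15) = 44.166 → 44

(161, 80, 44)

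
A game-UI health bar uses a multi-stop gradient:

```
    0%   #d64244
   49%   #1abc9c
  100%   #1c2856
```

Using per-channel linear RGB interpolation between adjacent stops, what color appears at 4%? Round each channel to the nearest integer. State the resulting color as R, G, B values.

4% lies between the 0% and 49% stops, so the local fraction is t = (4 − 0)/(49 − 0) = 4/49 ≈ 0.0816.
#d64244 → (214, 66, 68); #1abc9c → (26, 188, 156).
R = 214 + 0.0816 × (26 − 214) = 198.659 → 199
G = 66 + 0.0816 × (188 − 66) = 75.955 → 76
B = 68 + 0.0816 × (156 − 68) = 75.181 → 75

(199, 76, 75)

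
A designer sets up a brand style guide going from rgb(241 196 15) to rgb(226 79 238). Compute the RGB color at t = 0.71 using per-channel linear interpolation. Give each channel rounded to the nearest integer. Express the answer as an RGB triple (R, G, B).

(230, 113, 173)

R = 241 + 0.71 × (226 − 241) = 241 + 0.71 × -15 = 230.35 → 230
G = 196 + 0.71 × (79 − 196) = 196 + 0.71 × -117 = 112.93 → 113
B = 15 + 0.71 × (238 − 15) = 15 + 0.71 × 223 = 173.33 → 173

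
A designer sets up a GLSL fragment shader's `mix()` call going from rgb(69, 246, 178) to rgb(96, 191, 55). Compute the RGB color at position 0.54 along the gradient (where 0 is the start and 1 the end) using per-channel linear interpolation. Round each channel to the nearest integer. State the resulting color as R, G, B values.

(84, 216, 112)

R = 69 + 0.54 × (96 − 69) = 69 + 0.54 × 27 = 83.58 → 84
G = 246 + 0.54 × (191 − 246) = 246 + 0.54 × -55 = 216.3 → 216
B = 178 + 0.54 × (55 − 178) = 178 + 0.54 × -123 = 111.58 → 112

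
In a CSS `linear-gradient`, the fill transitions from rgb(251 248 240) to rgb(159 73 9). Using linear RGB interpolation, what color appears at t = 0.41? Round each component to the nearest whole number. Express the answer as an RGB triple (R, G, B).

R = 251 + 0.41 × (159 − 251) = 251 + 0.41 × -92 = 213.28 → 213
G = 248 + 0.41 × (73 − 248) = 248 + 0.41 × -175 = 176.25 → 176
B = 240 + 0.41 × (9 − 240) = 240 + 0.41 × -231 = 145.29 → 145

(213, 176, 145)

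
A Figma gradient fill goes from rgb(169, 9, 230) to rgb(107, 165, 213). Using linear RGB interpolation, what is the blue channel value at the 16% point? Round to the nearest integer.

B = 230 + 0.16 × (213 − 230) = 227.28 → 227

227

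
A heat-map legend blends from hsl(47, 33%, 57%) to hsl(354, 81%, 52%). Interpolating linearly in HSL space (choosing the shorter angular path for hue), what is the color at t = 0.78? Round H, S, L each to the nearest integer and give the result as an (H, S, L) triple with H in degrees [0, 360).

Hue: 354 − 47 = 307°, but |307| > 180 so the shorter arc goes the other way: Δh = 307 − 360 = -53°.
H = 47 + 0.78 × (-53) = 5.66 → 6°
S = 33 + 0.78 × (81 − 33) = 70.44 → 70%
L = 57 + 0.78 × (52 − 57) = 53.1 → 53%

(6, 70, 53)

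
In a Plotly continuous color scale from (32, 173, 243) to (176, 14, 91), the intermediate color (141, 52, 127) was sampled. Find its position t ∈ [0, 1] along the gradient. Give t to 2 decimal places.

Invert the lerp on the G channel (largest span, 159): t = (52 − 173) / (14 − 173) = -121/-159 = 0.76101.
Check on R: (141 − 32)/(176 − 32) = 0.7569 ✓

0.76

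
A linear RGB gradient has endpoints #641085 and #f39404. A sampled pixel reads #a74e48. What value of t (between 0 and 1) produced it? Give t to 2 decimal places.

0.47

Invert the lerp on the R channel (largest span, 143): t = (167 − 100) / (243 − 100) = 67/143 = 0.46853.
Check on G: (78 − 16)/(148 − 16) = 0.4697 ✓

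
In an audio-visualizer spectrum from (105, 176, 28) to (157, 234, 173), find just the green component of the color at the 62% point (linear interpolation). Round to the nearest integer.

212

G = 176 + 0.62 × (234 − 176) = 211.96 → 212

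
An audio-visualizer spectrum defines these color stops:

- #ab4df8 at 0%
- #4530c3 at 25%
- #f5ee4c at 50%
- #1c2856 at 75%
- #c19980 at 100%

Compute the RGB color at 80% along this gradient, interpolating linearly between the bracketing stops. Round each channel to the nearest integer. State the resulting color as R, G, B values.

80% lies between the 75% and 100% stops, so the local fraction is t = (80 − 75)/(100 − 75) = 5/25 ≈ 0.2.
#1c2856 → (28, 40, 86); #c19980 → (193, 153, 128).
R = 28 + 0.2 × (193 − 28) = 61 → 61
G = 40 + 0.2 × (153 − 40) = 62.6 → 63
B = 86 + 0.2 × (128 − 86) = 94.4 → 94

(61, 63, 94)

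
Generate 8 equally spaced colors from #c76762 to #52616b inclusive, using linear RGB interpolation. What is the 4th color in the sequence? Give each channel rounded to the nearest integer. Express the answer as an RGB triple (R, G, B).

With 8 swatches and endpoints inclusive, swatch 4 sits at t = (4 − 1)/(8 − 1) = 3/7 ≈ 0.4286.
#c76762 → (199, 103, 98); #52616b → (82, 97, 107).
R = 199 + 0.4286 × (82 − 199) = 148.854 → 149
G = 103 + 0.4286 × (97 − 103) = 100.428 → 100
B = 98 + 0.4286 × (107 − 98) = 101.857 → 102

(149, 100, 102)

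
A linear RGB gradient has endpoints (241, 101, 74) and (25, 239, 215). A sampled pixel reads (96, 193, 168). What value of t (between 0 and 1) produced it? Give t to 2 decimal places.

Invert the lerp on the R channel (largest span, 216): t = (96 − 241) / (25 − 241) = -145/-216 = 0.6713.
Check on G: (193 − 101)/(239 − 101) = 0.6667 ✓

0.67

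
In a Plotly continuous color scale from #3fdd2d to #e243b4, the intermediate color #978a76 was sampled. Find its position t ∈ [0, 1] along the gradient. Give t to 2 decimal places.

0.54

Invert the lerp on the R channel (largest span, 163): t = (151 − 63) / (226 − 63) = 88/163 = 0.53988.
Check on G: (138 − 221)/(67 − 221) = 0.539 ✓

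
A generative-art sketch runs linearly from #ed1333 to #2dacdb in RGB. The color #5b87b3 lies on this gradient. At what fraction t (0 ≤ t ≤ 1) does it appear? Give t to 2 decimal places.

0.76

Invert the lerp on the R channel (largest span, 192): t = (91 − 237) / (45 − 237) = -146/-192 = 0.76042.
Check on G: (135 − 19)/(172 − 19) = 0.7582 ✓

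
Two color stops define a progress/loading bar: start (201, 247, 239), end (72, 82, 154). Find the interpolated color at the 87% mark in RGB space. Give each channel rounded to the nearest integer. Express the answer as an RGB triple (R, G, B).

87% corresponds to t = 0.87.
R = 201 + 0.87 × (72 − 201) = 201 + 0.87 × -129 = 88.77 → 89
G = 247 + 0.87 × (82 − 247) = 247 + 0.87 × -165 = 103.45 → 103
B = 239 + 0.87 × (154 − 239) = 239 + 0.87 × -85 = 165.05 → 165

(89, 103, 165)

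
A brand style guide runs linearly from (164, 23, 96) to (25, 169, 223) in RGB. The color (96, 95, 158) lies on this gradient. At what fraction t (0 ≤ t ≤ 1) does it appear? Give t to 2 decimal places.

Invert the lerp on the G channel (largest span, 146): t = (95 − 23) / (169 − 23) = 72/146 = 0.49315.
Check on R: (96 − 164)/(25 − 164) = 0.4892 ✓

0.49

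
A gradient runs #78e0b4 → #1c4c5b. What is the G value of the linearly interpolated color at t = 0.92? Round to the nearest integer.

G₁ = 224 (from #78e0b4), G₂ = 76 (from #1c4c5b).
G = 224 + 0.92 × (76 − 224) = 87.84 → 88

88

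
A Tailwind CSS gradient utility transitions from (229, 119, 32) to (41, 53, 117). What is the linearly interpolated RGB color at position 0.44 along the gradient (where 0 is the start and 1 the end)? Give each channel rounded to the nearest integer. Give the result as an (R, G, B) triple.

(146, 90, 69)

R = 229 + 0.44 × (41 − 229) = 229 + 0.44 × -188 = 146.28 → 146
G = 119 + 0.44 × (53 − 119) = 119 + 0.44 × -66 = 89.96 → 90
B = 32 + 0.44 × (117 − 32) = 32 + 0.44 × 85 = 69.4 → 69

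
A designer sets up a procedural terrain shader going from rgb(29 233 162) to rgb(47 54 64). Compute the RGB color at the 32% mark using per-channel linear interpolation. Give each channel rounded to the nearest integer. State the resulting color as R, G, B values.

(35, 176, 131)

32% corresponds to t = 0.32.
R = 29 + 0.32 × (47 − 29) = 29 + 0.32 × 18 = 34.76 → 35
G = 233 + 0.32 × (54 − 233) = 233 + 0.32 × -179 = 175.72 → 176
B = 162 + 0.32 × (64 − 162) = 162 + 0.32 × -98 = 130.64 → 131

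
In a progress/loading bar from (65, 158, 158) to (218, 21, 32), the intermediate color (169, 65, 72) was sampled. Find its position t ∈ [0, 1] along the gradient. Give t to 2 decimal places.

Invert the lerp on the R channel (largest span, 153): t = (169 − 65) / (218 − 65) = 104/153 = 0.67974.
Check on G: (65 − 158)/(21 − 158) = 0.6788 ✓

0.68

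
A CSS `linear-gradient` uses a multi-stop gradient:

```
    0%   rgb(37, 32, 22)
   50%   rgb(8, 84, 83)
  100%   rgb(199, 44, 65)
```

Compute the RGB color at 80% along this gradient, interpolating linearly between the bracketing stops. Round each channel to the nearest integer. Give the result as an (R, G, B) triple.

(123, 60, 72)

80% lies between the 50% and 100% stops, so the local fraction is t = (80 − 50)/(100 − 50) = 30/50 ≈ 0.6.
R = 8 + 0.6 × (199 − 8) = 122.6 → 123
G = 84 + 0.6 × (44 − 84) = 60 → 60
B = 83 + 0.6 × (65 − 83) = 72.2 → 72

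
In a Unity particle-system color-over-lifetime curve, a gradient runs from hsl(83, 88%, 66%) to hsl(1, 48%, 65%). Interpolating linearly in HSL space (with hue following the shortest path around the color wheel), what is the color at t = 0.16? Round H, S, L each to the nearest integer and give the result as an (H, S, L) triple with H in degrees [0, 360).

(70, 82, 66)

Hue arc: Δh = 1 − 83 = -82° (|Δh| ≤ 180, already the shorter path).
H = 83 + 0.16 × (-82) = 69.88 → 70°
S = 88 + 0.16 × (48 − 88) = 81.6 → 82%
L = 66 + 0.16 × (65 − 66) = 65.84 → 66%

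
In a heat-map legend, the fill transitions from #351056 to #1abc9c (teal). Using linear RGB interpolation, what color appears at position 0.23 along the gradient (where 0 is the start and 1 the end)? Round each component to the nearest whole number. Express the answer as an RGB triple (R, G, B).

#351056 → (53, 16, 86); #1abc9c → (26, 188, 156).
R = 53 + 0.23 × (26 − 53) = 53 + 0.23 × -27 = 46.79 → 47
G = 16 + 0.23 × (188 − 16) = 16 + 0.23 × 172 = 55.56 → 56
B = 86 + 0.23 × (156 − 86) = 86 + 0.23 × 70 = 102.1 → 102

(47, 56, 102)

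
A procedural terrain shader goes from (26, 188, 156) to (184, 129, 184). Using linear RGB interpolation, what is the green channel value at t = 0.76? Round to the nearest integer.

G = 188 + 0.76 × (129 − 188) = 143.16 → 143

143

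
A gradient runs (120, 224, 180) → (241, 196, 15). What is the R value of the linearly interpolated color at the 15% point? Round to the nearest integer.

R = 120 + 0.15 × (241 − 120) = 138.15 → 138

138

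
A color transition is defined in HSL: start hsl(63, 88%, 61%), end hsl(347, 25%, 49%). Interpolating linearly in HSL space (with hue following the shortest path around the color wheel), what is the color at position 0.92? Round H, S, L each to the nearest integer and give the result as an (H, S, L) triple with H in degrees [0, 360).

(353, 30, 50)

Hue: 347 − 63 = 284°, but |284| > 180 so the shorter arc goes the other way: Δh = 284 − 360 = -76°.
H = 63 + 0.92 × (-76) = -6.92 → -7 → -7 mod 360 = 353°
S = 88 + 0.92 × (25 − 88) = 30.04 → 30%
L = 61 + 0.92 × (49 − 61) = 49.96 → 50%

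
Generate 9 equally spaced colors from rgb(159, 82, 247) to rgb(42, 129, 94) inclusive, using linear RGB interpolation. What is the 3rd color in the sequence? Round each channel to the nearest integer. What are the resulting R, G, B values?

With 9 swatches and endpoints inclusive, swatch 3 sits at t = (3 − 1)/(9 − 1) = 2/8 ≈ 0.25.
R = 159 + 0.25 × (42 − 159) = 129.75 → 130
G = 82 + 0.25 × (129 − 82) = 93.75 → 94
B = 247 + 0.25 × (94 − 247) = 208.75 → 209

(130, 94, 209)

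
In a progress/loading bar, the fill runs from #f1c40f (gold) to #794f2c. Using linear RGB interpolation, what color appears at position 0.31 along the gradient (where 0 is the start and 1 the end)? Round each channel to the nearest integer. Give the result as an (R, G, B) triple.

#f1c40f → (241, 196, 15); #794f2c → (121, 79, 44).
R = 241 + 0.31 × (121 − 241) = 241 + 0.31 × -120 = 203.8 → 204
G = 196 + 0.31 × (79 − 196) = 196 + 0.31 × -117 = 159.73 → 160
B = 15 + 0.31 × (44 − 15) = 15 + 0.31 × 29 = 23.99 → 24

(204, 160, 24)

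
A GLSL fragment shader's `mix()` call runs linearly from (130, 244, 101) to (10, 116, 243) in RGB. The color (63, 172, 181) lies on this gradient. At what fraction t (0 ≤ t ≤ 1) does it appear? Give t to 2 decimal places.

Invert the lerp on the B channel (largest span, 142): t = (181 − 101) / (243 − 101) = 80/142 = 0.56338.
Check on R: (63 − 130)/(10 − 130) = 0.5583 ✓

0.56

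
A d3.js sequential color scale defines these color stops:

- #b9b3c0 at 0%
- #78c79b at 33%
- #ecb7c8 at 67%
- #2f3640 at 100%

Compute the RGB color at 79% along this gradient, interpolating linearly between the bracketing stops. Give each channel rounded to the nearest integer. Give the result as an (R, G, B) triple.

79% lies between the 67% and 100% stops, so the local fraction is t = (79 − 67)/(100 − 67) = 12/33 ≈ 0.3636.
#ecb7c8 → (236, 183, 200); #2f3640 → (47, 54, 64).
R = 236 + 0.3636 × (47 − 236) = 167.28 → 167
G = 183 + 0.3636 × (54 − 183) = 136.096 → 136
B = 200 + 0.3636 × (64 − 200) = 150.55 → 151

(167, 136, 151)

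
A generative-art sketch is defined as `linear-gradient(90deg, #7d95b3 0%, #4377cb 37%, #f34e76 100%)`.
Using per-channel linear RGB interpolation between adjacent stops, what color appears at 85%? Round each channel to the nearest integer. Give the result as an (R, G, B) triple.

(201, 88, 138)

85% lies between the 37% and 100% stops, so the local fraction is t = (85 − 37)/(100 − 37) = 48/63 ≈ 0.7619.
#4377cb → (67, 119, 203); #f34e76 → (243, 78, 118).
R = 67 + 0.7619 × (243 − 67) = 201.094 → 201
G = 119 + 0.7619 × (78 − 119) = 87.762 → 88
B = 203 + 0.7619 × (118 − 203) = 138.238 → 138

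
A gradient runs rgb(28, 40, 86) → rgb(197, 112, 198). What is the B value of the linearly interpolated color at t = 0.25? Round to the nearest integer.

114

B = 86 + 0.25 × (198 − 86) = 114 → 114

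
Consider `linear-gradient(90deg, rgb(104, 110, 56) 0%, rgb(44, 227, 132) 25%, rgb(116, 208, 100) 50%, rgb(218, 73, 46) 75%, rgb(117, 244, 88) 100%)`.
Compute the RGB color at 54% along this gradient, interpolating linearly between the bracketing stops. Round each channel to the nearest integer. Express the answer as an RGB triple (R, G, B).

54% lies between the 50% and 75% stops, so the local fraction is t = (54 − 50)/(75 − 50) = 4/25 ≈ 0.16.
R = 116 + 0.16 × (218 − 116) = 132.32 → 132
G = 208 + 0.16 × (73 − 208) = 186.4 → 186
B = 100 + 0.16 × (46 − 100) = 91.36 → 91

(132, 186, 91)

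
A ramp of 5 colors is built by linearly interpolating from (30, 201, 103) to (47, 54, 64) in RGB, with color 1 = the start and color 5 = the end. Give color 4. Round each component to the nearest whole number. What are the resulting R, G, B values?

(43, 91, 74)

With 5 swatches and endpoints inclusive, swatch 4 sits at t = (4 − 1)/(5 − 1) = 3/4 ≈ 0.75.
R = 30 + 0.75 × (47 − 30) = 42.75 → 43
G = 201 + 0.75 × (54 − 201) = 90.75 → 91
B = 103 + 0.75 × (64 − 103) = 73.75 → 74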